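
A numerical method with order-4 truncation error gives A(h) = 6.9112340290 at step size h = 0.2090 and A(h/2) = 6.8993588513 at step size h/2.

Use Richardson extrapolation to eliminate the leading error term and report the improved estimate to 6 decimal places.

6.898567

r = 4: numerator weight 16, denominator 15.
16 × 6.8993588513 − 6.9112340290 = 103.4785075918
R = 103.4785075918/15 = 6.8985671728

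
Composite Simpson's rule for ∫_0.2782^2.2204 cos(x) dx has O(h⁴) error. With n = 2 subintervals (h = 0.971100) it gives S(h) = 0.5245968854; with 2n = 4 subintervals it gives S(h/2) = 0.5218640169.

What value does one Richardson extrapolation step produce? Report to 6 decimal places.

0.521682

Error is O(h^4); halving h shrinks it by 2^4 = 16.
2^4·A(h/2) = 8.3498242704; minus A(h) gives 7.8252273850.
R = 7.8252273850/15 = 0.5216818257
Correction |R − A(h/2)| = 1.822e-04; gap |A(h/2) − A(h)| = 2.733e-03.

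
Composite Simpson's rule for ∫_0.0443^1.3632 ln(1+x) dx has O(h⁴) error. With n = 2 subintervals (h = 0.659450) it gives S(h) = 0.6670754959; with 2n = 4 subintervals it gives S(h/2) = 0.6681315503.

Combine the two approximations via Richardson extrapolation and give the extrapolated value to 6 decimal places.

Order 4 gives 2^r = 16 and 2^r − 1 = 15.
Numerator 16 × A(h/2) − A(h) = 16 × 0.6681315503 − 0.6670754959 = 10.0230293089
Divide by 2^4 − 1 = 15.
So the Richardson estimate is 0.6682019539.
Correction |R − A(h/2)| = 7.040e-05; gap |A(h/2) − A(h)| = 1.056e-03.

0.668202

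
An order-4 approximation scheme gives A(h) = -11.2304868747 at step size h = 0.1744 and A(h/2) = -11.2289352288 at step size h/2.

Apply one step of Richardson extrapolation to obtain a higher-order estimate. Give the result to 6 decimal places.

-11.228832

Method order is 4; weight 2^4 = 16.
A(h/2) − A(h) = -11.2289352288 − (-11.2304868747) = 0.0015516459
Divide by 2^4 − 1 = 15: 0.0015516459/15 = 0.0001034431
R = A(h/2) + (A(h/2) − A(h))/15 = -11.2289352288 + 0.0001034431 = -11.2288317857
Shift from A(h/2): +0.0001034431.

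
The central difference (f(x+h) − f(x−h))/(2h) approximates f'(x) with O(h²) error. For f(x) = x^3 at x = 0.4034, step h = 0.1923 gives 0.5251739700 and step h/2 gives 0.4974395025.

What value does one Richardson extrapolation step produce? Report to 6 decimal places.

Error is O(h^2); halving h shrinks it by 2^2 = 4.
4 × 0.4974395025 = 1.9897580100; subtract 0.5251739700 → 1.4645840400
Extrapolated: 1.4645840400 / 3 = 0.4881946800
Correction |R − A(h/2)| = 9.245e-03; gap |A(h/2) − A(h)| = 2.773e-02.

0.488195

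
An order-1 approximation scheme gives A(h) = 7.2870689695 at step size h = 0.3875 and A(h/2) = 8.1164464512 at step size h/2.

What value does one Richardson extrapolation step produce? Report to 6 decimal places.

8.945824

Method order is 1; weight 2^1 = 2.
Weighted: 16.2328929024 − 7.2870689695 = 8.9458239329
8.9458239329 ÷ 1 = 8.9458239329
Gap between inputs: 8.294e-01; correction applied: +0.8293774817.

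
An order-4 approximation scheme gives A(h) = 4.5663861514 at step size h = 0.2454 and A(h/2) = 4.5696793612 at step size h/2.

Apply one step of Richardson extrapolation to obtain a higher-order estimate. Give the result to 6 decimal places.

The method has order 4: 2^4 = 16.
Weighted: 73.1148697792 − 4.5663861514 = 68.5484836278
Extrapolated: 68.5484836278 / 15 = 4.5698989085

4.569899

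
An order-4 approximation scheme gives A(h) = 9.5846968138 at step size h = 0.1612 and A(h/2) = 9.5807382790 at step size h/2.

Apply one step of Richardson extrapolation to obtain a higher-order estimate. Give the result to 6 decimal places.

9.580474

The method has order 4: 2^4 = 16.
2^4·A(h/2) = 153.2918124640; minus A(h) gives 143.7071156502.
Divide by 2^4 − 1 = 15.
143.7071156502 ÷ 15 = 9.5804743767
Correction |R − A(h/2)| = 2.639e-04; gap |A(h/2) − A(h)| = 3.959e-03.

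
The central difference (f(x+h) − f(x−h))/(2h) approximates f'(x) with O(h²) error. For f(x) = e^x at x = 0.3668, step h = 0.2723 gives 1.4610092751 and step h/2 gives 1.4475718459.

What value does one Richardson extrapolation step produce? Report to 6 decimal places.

r = 2, so 2^r = 4.
2^2·A(h/2) = 5.7902873836; minus A(h) gives 4.3292781085.
(4·1.4475718459 − 1.4610092751)/(4 − 1) = 1.4430927028
Shift from A(h/2): −0.0044791431.

1.443093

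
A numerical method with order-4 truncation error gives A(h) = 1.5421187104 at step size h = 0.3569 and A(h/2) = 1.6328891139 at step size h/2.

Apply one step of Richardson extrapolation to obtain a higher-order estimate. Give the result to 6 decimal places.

r = 4: numerator weight 16, denominator 15.
Difference of the inputs: 1.6328891139 − 1.5421187104 = 0.0907704035
Divide by 2^4 − 1 = 15: 0.0907704035/15 = 0.0060513602
R = 1.6328891139 + 0.0060513602 = 1.6389404741
Correction |R − A(h/2)| = 6.051e-03; gap |A(h/2) − A(h)| = 9.077e-02.

1.638940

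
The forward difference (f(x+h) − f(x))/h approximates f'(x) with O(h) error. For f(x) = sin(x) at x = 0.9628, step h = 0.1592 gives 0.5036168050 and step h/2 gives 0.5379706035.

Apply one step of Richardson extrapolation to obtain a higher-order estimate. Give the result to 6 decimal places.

0.572324

r = 1: numerator weight 2, denominator 1.
Weighted: 1.0759412070 − 0.5036168050 = 0.5723244020
R = 0.5723244020/1 = 0.5723244020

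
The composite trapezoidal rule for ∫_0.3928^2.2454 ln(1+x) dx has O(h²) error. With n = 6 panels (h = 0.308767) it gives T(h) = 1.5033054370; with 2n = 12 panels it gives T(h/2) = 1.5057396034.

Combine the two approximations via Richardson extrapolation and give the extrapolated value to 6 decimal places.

r = 2, so 2^r = 4.
2^2×A(h/2) = 6.0229584136; minus A(h) gives 4.5196529766.
4.5196529766 ÷ 3 = 1.5065509922
Shift from A(h/2): +0.0008113888.

1.506551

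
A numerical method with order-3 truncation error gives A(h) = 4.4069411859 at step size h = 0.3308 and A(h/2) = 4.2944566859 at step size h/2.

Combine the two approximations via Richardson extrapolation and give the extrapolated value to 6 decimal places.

r = 3, so 2^r = 8.
Numerator 8·A(h/2) − A(h) = 8·4.2944566859 − 4.4069411859 = 29.9487123013
Extrapolated: 29.9487123013 / 7 = 4.2783874716

4.278387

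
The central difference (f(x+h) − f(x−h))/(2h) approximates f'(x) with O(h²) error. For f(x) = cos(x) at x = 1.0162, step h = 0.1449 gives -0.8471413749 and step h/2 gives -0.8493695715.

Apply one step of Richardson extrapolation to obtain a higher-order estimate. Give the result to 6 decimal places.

-0.850112

r = 2: numerator weight 4, denominator 3.
2^2 × A(h/2) = -3.3974782860; minus A(h) gives -2.5503369111.
R = (-2.5503369111)/3 = -0.8501123037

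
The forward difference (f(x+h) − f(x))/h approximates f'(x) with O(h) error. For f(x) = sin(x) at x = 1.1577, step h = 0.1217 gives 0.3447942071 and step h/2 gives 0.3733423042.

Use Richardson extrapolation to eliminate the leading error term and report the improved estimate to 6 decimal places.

r = 1: numerator weight 2, denominator 1.
Top: 2(0.3733423042) − (0.3447942071) = 0.4018904013
Divide by 2^1 − 1 = 1.
Extrapolated: 0.4018904013 / 1 = 0.4018904013

0.401890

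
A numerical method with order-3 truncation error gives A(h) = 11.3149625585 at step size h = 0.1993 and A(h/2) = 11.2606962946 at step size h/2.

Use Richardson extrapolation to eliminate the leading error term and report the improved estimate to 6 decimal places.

11.252944

Error is O(h^3); halving h shrinks it by 2^3 = 8.
Difference of the inputs: 11.2606962946 − 11.3149625585 = -0.0542662639
Divide by 2^3 − 1 = 7: (-0.0542662639)/7 = -0.0077523234
R = 11.2606962946 − 0.0077523234 = 11.2529439712
Correction |R − A(h/2)| = 7.752e-03; gap |A(h/2) − A(h)| = 5.427e-02.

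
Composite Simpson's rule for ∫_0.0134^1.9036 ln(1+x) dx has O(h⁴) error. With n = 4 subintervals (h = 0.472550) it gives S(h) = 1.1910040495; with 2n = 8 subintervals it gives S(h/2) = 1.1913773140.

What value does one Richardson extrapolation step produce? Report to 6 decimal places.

1.191402

r = 4: numerator weight 16, denominator 15.
16×1.1913773140 = 19.0620370240; subtract 1.1910040495 → 17.8710329745
Divide by 2^4 − 1 = 15.
Result: 1.1914021983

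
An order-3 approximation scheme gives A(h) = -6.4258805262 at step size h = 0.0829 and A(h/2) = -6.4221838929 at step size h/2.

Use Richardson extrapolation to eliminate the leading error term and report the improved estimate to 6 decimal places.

-6.421656

Leading term ∝ h^3; use weight 8 = 2^3.
Weighted: (-51.3774711432) − (-6.4258805262) = -44.9515906170
(8×(-6.4221838929) − (-6.4258805262))/(8 − 1) = -6.4216558024
Correction |R − A(h/2)| = 5.281e-04; gap |A(h/2) − A(h)| = 3.697e-03.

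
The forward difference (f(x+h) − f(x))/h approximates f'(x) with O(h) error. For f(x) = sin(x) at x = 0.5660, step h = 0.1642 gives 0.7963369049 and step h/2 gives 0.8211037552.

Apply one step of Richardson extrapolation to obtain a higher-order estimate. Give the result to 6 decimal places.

r = 1: numerator weight 2, denominator 1.
Weighted: 1.6422075104 − 0.7963369049 = 0.8458706055
Divide by 2^1 − 1 = 1.
Extrapolated: 0.8458706055 / 1 = 0.8458706055
Correction |R − A(h/2)| = 2.477e-02; gap |A(h/2) − A(h)| = 2.477e-02.

0.845871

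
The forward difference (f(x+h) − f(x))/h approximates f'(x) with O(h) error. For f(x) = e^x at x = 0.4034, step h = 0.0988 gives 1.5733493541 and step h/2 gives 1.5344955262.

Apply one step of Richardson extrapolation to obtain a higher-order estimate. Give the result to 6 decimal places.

1.495642

The method has order 1: 2^1 = 2.
2*1.5344955262 = 3.0689910524; subtract 1.5733493541 → 1.4956416983
Denominator 2 − 1 = 1.
So the Richardson estimate is 1.4956416983.
Correction |R − A(h/2)| = 3.885e-02; gap |A(h/2) − A(h)| = 3.885e-02.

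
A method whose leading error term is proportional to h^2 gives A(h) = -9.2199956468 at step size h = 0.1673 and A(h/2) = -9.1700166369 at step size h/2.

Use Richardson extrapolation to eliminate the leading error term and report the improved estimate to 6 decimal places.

Order 2 gives 2^r = 4 and 2^r − 1 = 3.
Numerator 4*A(h/2) − A(h) = 4*(-9.1700166369) − (-9.2199956468) = -27.4600709008
Denominator 4 − 1 = 3.
R = (-27.4600709008)/3 = -9.1533569669

-9.153357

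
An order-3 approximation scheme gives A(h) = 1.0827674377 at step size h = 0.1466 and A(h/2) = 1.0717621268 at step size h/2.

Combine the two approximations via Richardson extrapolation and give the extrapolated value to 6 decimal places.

1.070190

Order 3 gives 2^r = 8 and 2^r − 1 = 7.
8*1.0717621268 − 1.0827674377 = 7.4913295767
Denominator 8 − 1 = 7.
R = 7.4913295767/7 = 1.0701899395
Gap between inputs: 1.101e-02; correction applied: −0.0015721873.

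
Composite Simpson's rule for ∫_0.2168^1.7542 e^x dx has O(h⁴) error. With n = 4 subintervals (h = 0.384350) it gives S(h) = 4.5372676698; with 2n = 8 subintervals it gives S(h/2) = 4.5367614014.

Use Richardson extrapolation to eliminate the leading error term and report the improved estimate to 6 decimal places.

Leading term ∝ h^4; use weight 16 = 2^4.
2^4×A(h/2) = 72.5881824224; minus A(h) gives 68.0509147526.
Divide by 2^4 − 1 = 15.
R = 68.0509147526/15 = 4.5367276502

4.536728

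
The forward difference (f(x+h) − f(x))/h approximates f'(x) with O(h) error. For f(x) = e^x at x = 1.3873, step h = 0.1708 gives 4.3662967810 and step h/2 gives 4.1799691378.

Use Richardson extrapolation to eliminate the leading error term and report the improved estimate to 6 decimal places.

r = 1, so 2^r = 2.
Weighted: 8.3599382756 − 4.3662967810 = 3.9936414946
R = 3.9936414946/1 = 3.9936414946
Gap between inputs: 1.863e-01; correction applied: −0.1863276432.

3.993641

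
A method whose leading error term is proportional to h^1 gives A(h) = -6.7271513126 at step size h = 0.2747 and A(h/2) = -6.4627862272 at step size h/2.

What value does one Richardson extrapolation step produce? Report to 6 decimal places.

Method order is 1; weight 2^1 = 2.
Difference of the inputs: -6.4627862272 − (-6.7271513126) = 0.2643650854
Divide by 2^1 − 1 = 1: 0.2643650854/1 = 0.2643650854
R = -6.4627862272 + 0.2643650854 = -6.1984211418
Shift from A(h/2): +0.2643650854.

-6.198421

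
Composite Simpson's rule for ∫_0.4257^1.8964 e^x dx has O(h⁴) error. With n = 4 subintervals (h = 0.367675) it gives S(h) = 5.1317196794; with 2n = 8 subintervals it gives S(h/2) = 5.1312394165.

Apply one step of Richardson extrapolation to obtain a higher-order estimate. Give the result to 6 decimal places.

5.131207

Error is O(h^4); halving h shrinks it by 2^4 = 16.
A(h/2) − A(h) = 5.1312394165 − 5.1317196794 = -0.0004802629
Correction (A(h/2) − A(h))/(16 − 1) = (-0.0004802629)/15 = -0.0000320175
R = 5.1312394165 − 0.0000320175 = 5.1312073990
Shift from A(h/2): −0.0000320175.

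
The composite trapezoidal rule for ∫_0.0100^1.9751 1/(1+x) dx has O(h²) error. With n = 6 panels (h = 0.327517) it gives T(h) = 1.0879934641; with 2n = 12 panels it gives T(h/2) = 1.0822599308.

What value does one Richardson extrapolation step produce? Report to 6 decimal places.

1.080349

r = 2: numerator weight 4, denominator 3.
A(h/2) − A(h) = 1.0822599308 − 1.0879934641 = -0.0057335333
Correction (A(h/2) − A(h))/(4 − 1) = (-0.0057335333)/3 = -0.0019111778
R = 1.0822599308 − 0.0019111778 = 1.0803487530
Gap between inputs: 5.734e-03; correction applied: −0.0019111778.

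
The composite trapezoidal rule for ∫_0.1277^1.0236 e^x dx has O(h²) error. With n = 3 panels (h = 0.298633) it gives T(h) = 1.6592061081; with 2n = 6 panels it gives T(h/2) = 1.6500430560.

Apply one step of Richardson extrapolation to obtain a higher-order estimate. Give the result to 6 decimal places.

r = 2: numerator weight 4, denominator 3.
Difference of the inputs: 1.6500430560 − 1.6592061081 = -0.0091630521
Divide by 2^2 − 1 = 3: (-0.0091630521)/3 = -0.0030543507
R = 1.6500430560 − 0.0030543507 = 1.6469887053

1.646989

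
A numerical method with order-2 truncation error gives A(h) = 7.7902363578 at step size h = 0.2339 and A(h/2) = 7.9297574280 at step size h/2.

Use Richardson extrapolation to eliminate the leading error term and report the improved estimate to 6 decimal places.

7.976264

Error is O(h^2); halving h shrinks it by 2^2 = 4.
Weighted: 31.7190297120 − 7.7902363578 = 23.9287933542
R = 23.9287933542/3 = 7.9762644514
Shift from A(h/2): +0.0465070234.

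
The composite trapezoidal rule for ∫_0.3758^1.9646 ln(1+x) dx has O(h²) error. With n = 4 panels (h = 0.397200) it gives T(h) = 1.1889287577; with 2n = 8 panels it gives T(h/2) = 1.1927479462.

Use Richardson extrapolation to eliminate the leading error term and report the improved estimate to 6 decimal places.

Order 2 gives 2^r = 4 and 2^r − 1 = 3.
2^2·A(h/2) = 4.7709917848; minus A(h) gives 3.5820630271.
Denominator 4 − 1 = 3.
Result: 1.1940210090
Shift from A(h/2): +0.0012730628.

1.194021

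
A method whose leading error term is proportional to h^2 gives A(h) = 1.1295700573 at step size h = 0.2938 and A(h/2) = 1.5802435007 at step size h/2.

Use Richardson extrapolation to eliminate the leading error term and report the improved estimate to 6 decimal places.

1.730468

r = 2, so 2^r = 4.
2^2×A(h/2) = 6.3209740028; minus A(h) gives 5.1914039455.
Divide by 2^2 − 1 = 3.
Result: 1.7304679818
Correction |R − A(h/2)| = 1.502e-01; gap |A(h/2) − A(h)| = 4.507e-01.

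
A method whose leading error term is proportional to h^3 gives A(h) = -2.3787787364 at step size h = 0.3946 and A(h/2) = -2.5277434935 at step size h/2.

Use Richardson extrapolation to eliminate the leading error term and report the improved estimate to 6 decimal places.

The method has order 3: 2^3 = 8.
8 × (-2.5277434935) = -20.2219479480; subtract (-2.3787787364) → -17.8431692116
R = (-17.8431692116)/7 = -2.5490241731

-2.549024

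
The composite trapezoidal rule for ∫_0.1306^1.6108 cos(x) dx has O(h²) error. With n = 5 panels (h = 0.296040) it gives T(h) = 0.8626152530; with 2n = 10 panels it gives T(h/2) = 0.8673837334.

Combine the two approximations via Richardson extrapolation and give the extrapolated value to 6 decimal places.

0.868973

The method has order 2: 2^2 = 4.
2^2·A(h/2) = 3.4695349336; minus A(h) gives 2.6069196806.
R = 2.6069196806/3 = 0.8689732269
Shift from A(h/2): +0.0015894935.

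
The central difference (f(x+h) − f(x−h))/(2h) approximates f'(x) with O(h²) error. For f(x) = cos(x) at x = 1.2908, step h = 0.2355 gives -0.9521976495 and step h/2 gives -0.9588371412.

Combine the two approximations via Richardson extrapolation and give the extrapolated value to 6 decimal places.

-0.961050

With r = 2 the leading error scales as h^2, so the weight is 2^2 = 4.
Difference of the inputs: -0.9588371412 − (-0.9521976495) = -0.0066394917
Correction (A(h/2) − A(h))/(4 − 1) = (-0.0066394917)/3 = -0.0022131639
R = A(h/2) + (A(h/2) − A(h))/3 = -0.9588371412 − 0.0022131639 = -0.9610503051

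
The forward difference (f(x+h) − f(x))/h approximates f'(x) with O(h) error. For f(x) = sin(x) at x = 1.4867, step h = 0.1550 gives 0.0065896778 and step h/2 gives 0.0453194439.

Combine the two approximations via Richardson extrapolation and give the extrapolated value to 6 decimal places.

0.084049

With r = 1 the leading error scales as h^1, so the weight is 2^1 = 2.
2*0.0453194439 − 0.0065896778 = 0.0840492100
Divide by 2^1 − 1 = 1.
R = 0.0840492100/1 = 0.0840492100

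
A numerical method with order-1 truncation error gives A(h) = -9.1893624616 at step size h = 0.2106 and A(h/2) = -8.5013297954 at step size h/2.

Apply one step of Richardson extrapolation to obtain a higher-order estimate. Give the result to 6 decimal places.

r = 1, so 2^r = 2.
2^1·A(h/2) = -17.0026595908; minus A(h) gives -7.8132971292.
R = (-7.8132971292)/1 = -7.8132971292
Shift from A(h/2): +0.6880326662.

-7.813297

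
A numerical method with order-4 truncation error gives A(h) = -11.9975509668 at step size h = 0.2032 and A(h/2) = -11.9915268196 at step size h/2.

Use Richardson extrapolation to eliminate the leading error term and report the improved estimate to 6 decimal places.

Leading term ∝ h^4; use weight 16 = 2^4.
Numerator 16·A(h/2) − A(h) = 16·(-11.9915268196) − (-11.9975509668) = -179.8668781468
(16·(-11.9915268196) − (-11.9975509668))/(16 − 1) = -11.9911252098
Correction |R − A(h/2)| = 4.016e-04; gap |A(h/2) − A(h)| = 6.024e-03.

-11.991125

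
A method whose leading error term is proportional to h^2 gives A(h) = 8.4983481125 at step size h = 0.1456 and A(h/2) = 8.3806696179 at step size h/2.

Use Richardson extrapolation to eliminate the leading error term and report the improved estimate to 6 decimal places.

Order 2 gives 2^r = 4 and 2^r − 1 = 3.
4 × 8.3806696179 − 8.4983481125 = 25.0243303591
25.0243303591 ÷ 3 = 8.3414434530
Shift from A(h/2): −0.0392261649.

8.341443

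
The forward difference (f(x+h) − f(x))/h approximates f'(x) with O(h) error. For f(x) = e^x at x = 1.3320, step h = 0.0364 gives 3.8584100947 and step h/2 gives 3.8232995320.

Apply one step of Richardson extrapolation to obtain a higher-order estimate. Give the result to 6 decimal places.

r = 1: numerator weight 2, denominator 1.
Difference of the inputs: 3.8232995320 − 3.8584100947 = -0.0351105627
Correction (A(h/2) − A(h))/(2 − 1) = (-0.0351105627)/1 = -0.0351105627
R = A(h/2) + (A(h/2) − A(h))/1 = 3.8232995320 − 0.0351105627 = 3.7881889693
Gap between inputs: 3.511e-02; correction applied: −0.0351105627.

3.788189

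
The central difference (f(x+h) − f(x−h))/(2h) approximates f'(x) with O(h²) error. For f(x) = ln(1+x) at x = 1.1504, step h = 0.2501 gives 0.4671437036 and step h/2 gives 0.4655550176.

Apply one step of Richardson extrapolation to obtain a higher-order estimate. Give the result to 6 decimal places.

0.465025

r = 2: numerator weight 4, denominator 3.
Weighted: 1.8622200704 − 0.4671437036 = 1.3950763668
1.3950763668 ÷ 3 = 0.4650254556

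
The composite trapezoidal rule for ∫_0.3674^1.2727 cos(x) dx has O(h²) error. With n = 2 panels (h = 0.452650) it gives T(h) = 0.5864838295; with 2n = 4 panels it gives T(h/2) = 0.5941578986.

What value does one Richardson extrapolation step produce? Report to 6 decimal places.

0.596716

Leading term ∝ h^2; use weight 4 = 2^2.
Top: 4(0.5941578986) − (0.5864838295) = 1.7901477649
Denominator 4 − 1 = 3.
Extrapolated: 1.7901477649 / 3 = 0.5967159216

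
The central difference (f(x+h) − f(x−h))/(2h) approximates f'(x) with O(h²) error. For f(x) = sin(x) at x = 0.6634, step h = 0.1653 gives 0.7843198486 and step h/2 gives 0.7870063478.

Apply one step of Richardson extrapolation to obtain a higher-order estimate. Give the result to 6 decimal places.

0.787902

Method order is 2; weight 2^2 = 4.
Difference of the inputs: 0.7870063478 − 0.7843198486 = 0.0026864992
Correction (A(h/2) − A(h))/(4 − 1) = 0.0026864992/3 = 0.0008954997
R = 0.7870063478 + 0.0008954997 = 0.7879018475
Correction |R − A(h/2)| = 8.955e-04; gap |A(h/2) − A(h)| = 2.686e-03.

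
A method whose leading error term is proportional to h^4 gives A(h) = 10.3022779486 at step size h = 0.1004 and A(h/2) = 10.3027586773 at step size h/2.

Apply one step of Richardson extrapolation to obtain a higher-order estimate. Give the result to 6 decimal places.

10.302791

Method order is 4; weight 2^4 = 16.
2^4 × A(h/2) = 164.8441388368; minus A(h) gives 154.5418608882.
Denominator 16 − 1 = 15.
So the Richardson estimate is 10.3027907259.
Shift from A(h/2): +0.0000320486.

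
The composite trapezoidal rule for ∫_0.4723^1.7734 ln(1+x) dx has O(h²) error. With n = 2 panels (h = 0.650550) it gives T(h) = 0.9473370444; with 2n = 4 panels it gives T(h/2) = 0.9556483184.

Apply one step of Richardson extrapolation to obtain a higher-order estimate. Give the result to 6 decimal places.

0.958419

Order 2 gives 2^r = 4 and 2^r − 1 = 3.
4·0.9556483184 = 3.8225932736; 3.8225932736 − 0.9473370444 = 2.8752562292
Denominator 4 − 1 = 3.
2.8752562292 ÷ 3 = 0.9584187431
Shift from A(h/2): +0.0027704247.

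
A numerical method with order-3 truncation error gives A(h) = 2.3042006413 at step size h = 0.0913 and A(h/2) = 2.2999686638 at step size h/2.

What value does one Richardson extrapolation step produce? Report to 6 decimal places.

Method order is 3; weight 2^3 = 8.
Top: 8(2.2999686638) − (2.3042006413) = 16.0955486691
R = 16.0955486691/7 = 2.2993640956

2.299364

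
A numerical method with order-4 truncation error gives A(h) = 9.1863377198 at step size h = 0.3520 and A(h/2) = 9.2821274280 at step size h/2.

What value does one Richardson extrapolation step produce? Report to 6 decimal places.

With r = 4 the leading error scales as h^4, so the weight is 2^4 = 16.
Difference of the inputs: 9.2821274280 − 9.1863377198 = 0.0957897082
Correction (A(h/2) − A(h))/(16 − 1) = 0.0957897082/15 = 0.0063859805
R = 9.2821274280 + 0.0063859805 = 9.2885134085

9.288513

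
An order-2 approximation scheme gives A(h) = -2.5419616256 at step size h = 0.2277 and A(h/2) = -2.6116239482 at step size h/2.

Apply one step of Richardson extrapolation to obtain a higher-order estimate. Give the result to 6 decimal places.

-2.634845

r = 2: numerator weight 4, denominator 3.
4 × (-2.6116239482) = -10.4464957928; (-10.4464957928) − (-2.5419616256) = -7.9045341672
(4 × (-2.6116239482) − (-2.5419616256))/(4 − 1) = -2.6348447224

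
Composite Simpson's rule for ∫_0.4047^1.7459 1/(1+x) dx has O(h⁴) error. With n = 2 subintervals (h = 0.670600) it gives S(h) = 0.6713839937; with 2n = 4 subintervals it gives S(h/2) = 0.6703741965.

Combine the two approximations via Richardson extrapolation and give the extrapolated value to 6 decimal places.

Leading term ∝ h^4; use weight 16 = 2^4.
Numerator 16*A(h/2) − A(h) = 16*0.6703741965 − 0.6713839937 = 10.0546031503
Extrapolated: 10.0546031503 / 15 = 0.6703068767
Shift from A(h/2): −0.0000673198.

0.670307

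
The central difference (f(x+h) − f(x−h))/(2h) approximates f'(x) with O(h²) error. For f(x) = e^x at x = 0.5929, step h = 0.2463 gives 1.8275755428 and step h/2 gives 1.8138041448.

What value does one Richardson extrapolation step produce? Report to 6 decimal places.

1.809214

Order 2 gives 2^r = 4 and 2^r − 1 = 3.
Top: 4(1.8138041448) − (1.8275755428) = 5.4276410364
5.4276410364 ÷ 3 = 1.8092136788
Gap between inputs: 1.377e-02; correction applied: −0.0045904660.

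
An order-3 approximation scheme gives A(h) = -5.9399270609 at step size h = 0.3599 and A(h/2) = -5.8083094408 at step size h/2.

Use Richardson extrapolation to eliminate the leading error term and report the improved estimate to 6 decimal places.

Method order is 3; weight 2^3 = 8.
8 × (-5.8083094408) = -46.4664755264; (-46.4664755264) − (-5.9399270609) = -40.5265484655
(8 × (-5.8083094408) − (-5.9399270609))/(8 − 1) = -5.7895069236
Gap between inputs: 1.316e-01; correction applied: +0.0188025172.

-5.789507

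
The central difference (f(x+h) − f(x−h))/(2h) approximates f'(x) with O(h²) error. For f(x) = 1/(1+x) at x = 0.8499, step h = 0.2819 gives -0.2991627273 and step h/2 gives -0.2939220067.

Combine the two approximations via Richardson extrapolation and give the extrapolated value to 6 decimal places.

Error is O(h^2); halving h shrinks it by 2^2 = 4.
4*(-0.2939220067) − (-0.2991627273) = -0.8765252995
Denominator 4 − 1 = 3.
R = (-0.8765252995)/3 = -0.2921750998

-0.292175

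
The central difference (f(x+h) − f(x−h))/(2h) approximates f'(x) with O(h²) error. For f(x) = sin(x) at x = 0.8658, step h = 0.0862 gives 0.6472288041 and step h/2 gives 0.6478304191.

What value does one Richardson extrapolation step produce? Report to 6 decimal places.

Leading term ∝ h^2; use weight 4 = 2^2.
Top: 4(0.6478304191) − (0.6472288041) = 1.9440928723
Denominator 4 − 1 = 3.
Extrapolated: 1.9440928723 / 3 = 0.6480309574

0.648031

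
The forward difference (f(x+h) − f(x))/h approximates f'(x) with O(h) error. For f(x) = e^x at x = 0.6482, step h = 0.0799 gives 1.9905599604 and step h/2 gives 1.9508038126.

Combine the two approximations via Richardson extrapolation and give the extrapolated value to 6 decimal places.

1.911048

Method order is 1; weight 2^1 = 2.
Top: 2(1.9508038126) − (1.9905599604) = 1.9110476648
(2·1.9508038126 − 1.9905599604)/(2 − 1) = 1.9110476648
Correction |R − A(h/2)| = 3.976e-02; gap |A(h/2) − A(h)| = 3.976e-02.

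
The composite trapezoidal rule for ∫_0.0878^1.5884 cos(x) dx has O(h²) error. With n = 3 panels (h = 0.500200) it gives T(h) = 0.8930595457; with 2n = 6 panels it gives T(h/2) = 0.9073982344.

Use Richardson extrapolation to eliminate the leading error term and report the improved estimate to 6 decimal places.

0.912178

With r = 2 the leading error scales as h^2, so the weight is 2^2 = 4.
4·0.9073982344 = 3.6295929376; 3.6295929376 − 0.8930595457 = 2.7365333919
(4·0.9073982344 − 0.8930595457)/(4 − 1) = 0.9121777973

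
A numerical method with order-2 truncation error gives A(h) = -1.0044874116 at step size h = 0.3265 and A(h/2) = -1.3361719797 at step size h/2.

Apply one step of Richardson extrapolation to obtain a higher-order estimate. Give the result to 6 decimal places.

-1.446734

Order 2 gives 2^r = 4 and 2^r − 1 = 3.
4 × (-1.3361719797) = -5.3446879188; (-5.3446879188) − (-1.0044874116) = -4.3402005072
Divide by 2^2 − 1 = 3.
(-4.3402005072) ÷ 3 = -1.4467335024
Gap between inputs: 3.317e-01; correction applied: −0.1105615227.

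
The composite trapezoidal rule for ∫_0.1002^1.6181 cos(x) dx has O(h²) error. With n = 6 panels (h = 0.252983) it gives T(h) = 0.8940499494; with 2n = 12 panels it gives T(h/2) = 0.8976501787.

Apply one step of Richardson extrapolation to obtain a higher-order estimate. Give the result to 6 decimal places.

The method has order 2: 2^2 = 4.
Numerator 4×A(h/2) − A(h) = 4×0.8976501787 − 0.8940499494 = 2.6965507654
2.6965507654 ÷ 3 = 0.8988502551
Shift from A(h/2): +0.0012000764.

0.898850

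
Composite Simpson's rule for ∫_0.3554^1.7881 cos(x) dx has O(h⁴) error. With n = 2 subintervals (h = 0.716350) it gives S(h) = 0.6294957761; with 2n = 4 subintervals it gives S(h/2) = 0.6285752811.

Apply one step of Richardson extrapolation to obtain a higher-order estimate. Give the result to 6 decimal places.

0.628514

Leading term ∝ h^4; use weight 16 = 2^4.
Top: 16(0.6285752811) − (0.6294957761) = 9.4277087215
(16·0.6285752811 − 0.6294957761)/(16 − 1) = 0.6285139148
Gap between inputs: 9.205e-04; correction applied: −0.0000613663.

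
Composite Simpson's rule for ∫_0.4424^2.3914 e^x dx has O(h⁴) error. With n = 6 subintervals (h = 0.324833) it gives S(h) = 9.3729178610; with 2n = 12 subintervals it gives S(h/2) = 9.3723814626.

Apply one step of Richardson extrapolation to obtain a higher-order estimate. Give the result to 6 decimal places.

Error is O(h^4); halving h shrinks it by 2^4 = 16.
Top: 16(9.3723814626) − (9.3729178610) = 140.5851855406
Extrapolated: 140.5851855406 / 15 = 9.3723457027
Correction |R − A(h/2)| = 3.576e-05; gap |A(h/2) − A(h)| = 5.364e-04.

9.372346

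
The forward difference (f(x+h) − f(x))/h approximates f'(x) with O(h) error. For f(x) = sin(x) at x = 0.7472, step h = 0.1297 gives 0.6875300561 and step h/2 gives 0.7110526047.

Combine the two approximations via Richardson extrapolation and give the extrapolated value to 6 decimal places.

0.734575

Error is O(h^1); halving h shrinks it by 2^1 = 2.
2*0.7110526047 − 0.6875300561 = 0.7345751533
R = 0.7345751533/1 = 0.7345751533
Gap between inputs: 2.352e-02; correction applied: +0.0235225486.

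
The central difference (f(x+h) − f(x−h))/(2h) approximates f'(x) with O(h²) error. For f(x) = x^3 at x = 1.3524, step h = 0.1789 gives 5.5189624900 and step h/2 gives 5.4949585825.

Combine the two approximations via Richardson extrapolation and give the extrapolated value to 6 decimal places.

r = 2, so 2^r = 4.
4·5.4949585825 = 21.9798343300; 21.9798343300 − 5.5189624900 = 16.4608718400
Divide by 2^2 − 1 = 3.
Result: 5.4869572800

5.486957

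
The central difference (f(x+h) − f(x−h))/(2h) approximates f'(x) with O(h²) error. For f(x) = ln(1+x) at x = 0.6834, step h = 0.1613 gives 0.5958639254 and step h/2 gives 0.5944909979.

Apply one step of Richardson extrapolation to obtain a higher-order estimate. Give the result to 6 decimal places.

Method order is 2; weight 2^2 = 4.
Top: 4(0.5944909979) − (0.5958639254) = 1.7821000662
Extrapolated: 1.7821000662 / 3 = 0.5940333554
Gap between inputs: 1.373e-03; correction applied: −0.0004576425.

0.594033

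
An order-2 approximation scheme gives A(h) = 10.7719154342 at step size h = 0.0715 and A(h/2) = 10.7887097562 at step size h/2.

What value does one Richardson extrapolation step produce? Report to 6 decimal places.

With r = 2 the leading error scales as h^2, so the weight is 2^2 = 4.
Numerator 4*A(h/2) − A(h) = 4*10.7887097562 − 10.7719154342 = 32.3829235906
Extrapolated: 32.3829235906 / 3 = 10.7943078635
Shift from A(h/2): +0.0055981073.

10.794308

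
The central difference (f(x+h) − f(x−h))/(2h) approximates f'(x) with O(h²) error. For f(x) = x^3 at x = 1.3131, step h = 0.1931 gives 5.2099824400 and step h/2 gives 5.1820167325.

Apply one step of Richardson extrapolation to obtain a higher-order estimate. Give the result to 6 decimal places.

5.172695

With r = 2 the leading error scales as h^2, so the weight is 2^2 = 4.
4 × 5.1820167325 − 5.2099824400 = 15.5180844900
Denominator 4 − 1 = 3.
R = 15.5180844900/3 = 5.1726948300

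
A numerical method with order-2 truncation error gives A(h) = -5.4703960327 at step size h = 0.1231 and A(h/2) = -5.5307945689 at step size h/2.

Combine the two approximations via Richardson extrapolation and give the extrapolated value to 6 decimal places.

-5.550927

Error is O(h^2); halving h shrinks it by 2^2 = 4.
Weighted: (-22.1231782756) − (-5.4703960327) = -16.6527822429
(4 × (-5.5307945689) − (-5.4703960327))/(4 − 1) = -5.5509274143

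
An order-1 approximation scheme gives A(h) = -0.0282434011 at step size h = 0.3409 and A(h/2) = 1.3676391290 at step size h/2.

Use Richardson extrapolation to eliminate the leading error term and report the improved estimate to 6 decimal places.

2.763522

Order 1 gives 2^r = 2 and 2^r − 1 = 1.
2 × 1.3676391290 = 2.7352782580; 2.7352782580 − (-0.0282434011) = 2.7635216591
Denominator 2 − 1 = 1.
(2 × 1.3676391290 − (-0.0282434011))/(2 − 1) = 2.7635216591
Gap between inputs: 1.396e+00; correction applied: +1.3958825301.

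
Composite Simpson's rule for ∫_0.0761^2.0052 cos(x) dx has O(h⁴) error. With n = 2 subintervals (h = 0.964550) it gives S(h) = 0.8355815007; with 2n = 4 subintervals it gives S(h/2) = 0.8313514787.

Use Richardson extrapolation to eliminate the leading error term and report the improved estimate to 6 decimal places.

0.831069

Order 4 gives 2^r = 16 and 2^r − 1 = 15.
16×0.8313514787 = 13.3016236592; 13.3016236592 − 0.8355815007 = 12.4660421585
(16×0.8313514787 − 0.8355815007)/(16 − 1) = 0.8310694772
Correction |R − A(h/2)| = 2.820e-04; gap |A(h/2) − A(h)| = 4.230e-03.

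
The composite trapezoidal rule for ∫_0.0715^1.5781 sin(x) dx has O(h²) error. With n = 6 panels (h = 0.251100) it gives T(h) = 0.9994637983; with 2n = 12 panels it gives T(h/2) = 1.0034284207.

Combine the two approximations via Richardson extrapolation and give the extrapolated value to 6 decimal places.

r = 2, so 2^r = 4.
4 × 1.0034284207 = 4.0137136828; 4.0137136828 − 0.9994637983 = 3.0142498845
Denominator 4 − 1 = 3.
3.0142498845 ÷ 3 = 1.0047499615
Gap between inputs: 3.965e-03; correction applied: +0.0013215408.

1.004750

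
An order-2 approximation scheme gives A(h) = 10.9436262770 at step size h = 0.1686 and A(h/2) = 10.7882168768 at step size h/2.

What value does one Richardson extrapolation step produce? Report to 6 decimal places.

Error is O(h^2); halving h shrinks it by 2^2 = 4.
4 × 10.7882168768 = 43.1528675072; 43.1528675072 − 10.9436262770 = 32.2092412302
Denominator 4 − 1 = 3.
R = 32.2092412302/3 = 10.7364137434

10.736414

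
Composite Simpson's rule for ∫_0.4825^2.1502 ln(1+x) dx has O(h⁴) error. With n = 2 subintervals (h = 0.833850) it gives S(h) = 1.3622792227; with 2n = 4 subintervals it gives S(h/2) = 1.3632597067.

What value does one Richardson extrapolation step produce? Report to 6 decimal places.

Error is O(h^4); halving h shrinks it by 2^4 = 16.
16*1.3632597067 − 1.3622792227 = 20.4498760845
(16*1.3632597067 − 1.3622792227)/(16 − 1) = 1.3633250723
Gap between inputs: 9.805e-04; correction applied: +0.0000653656.

1.363325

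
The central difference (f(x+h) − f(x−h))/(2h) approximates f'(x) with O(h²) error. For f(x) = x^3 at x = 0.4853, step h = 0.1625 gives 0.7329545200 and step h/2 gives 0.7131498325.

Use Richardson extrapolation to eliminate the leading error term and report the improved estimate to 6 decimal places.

0.706548

r = 2: numerator weight 4, denominator 3.
2^2 × A(h/2) = 2.8525993300; minus A(h) gives 2.1196448100.
Divide by 2^2 − 1 = 3.
R = 2.1196448100/3 = 0.7065482700
Shift from A(h/2): −0.0066015625.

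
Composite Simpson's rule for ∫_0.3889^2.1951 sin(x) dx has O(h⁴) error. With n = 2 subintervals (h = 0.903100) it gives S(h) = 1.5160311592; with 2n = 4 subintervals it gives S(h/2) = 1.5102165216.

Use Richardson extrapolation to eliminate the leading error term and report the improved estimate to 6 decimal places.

1.509829

r = 4, so 2^r = 16.
Difference of the inputs: 1.5102165216 − 1.5160311592 = -0.0058146376
Divide by 2^4 − 1 = 15: (-0.0058146376)/15 = -0.0003876425
R = 1.5102165216 − 0.0003876425 = 1.5098288791
Shift from A(h/2): −0.0003876425.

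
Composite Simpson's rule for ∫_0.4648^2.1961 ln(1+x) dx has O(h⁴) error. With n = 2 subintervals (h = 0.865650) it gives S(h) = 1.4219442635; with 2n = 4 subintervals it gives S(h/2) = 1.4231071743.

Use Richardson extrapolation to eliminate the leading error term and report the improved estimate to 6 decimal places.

The method has order 4: 2^4 = 16.
Top: 16(1.4231071743) − (1.4219442635) = 21.3477705253
Divide by 2^4 − 1 = 15.
Result: 1.4231847017
Gap between inputs: 1.163e-03; correction applied: +0.0000775274.

1.423185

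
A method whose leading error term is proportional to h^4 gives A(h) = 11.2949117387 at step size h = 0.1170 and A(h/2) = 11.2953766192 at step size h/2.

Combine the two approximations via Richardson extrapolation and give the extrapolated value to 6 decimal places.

r = 4, so 2^r = 16.
Top: 16(11.2953766192) − (11.2949117387) = 169.4311141685
Divide by 2^4 − 1 = 15.
So the Richardson estimate is 11.2954076112.
Gap between inputs: 4.649e-04; correction applied: +0.0000309920.

11.295408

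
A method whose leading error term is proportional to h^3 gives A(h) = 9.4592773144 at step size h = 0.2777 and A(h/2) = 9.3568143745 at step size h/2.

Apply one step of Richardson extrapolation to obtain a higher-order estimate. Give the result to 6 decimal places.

Leading term ∝ h^3; use weight 8 = 2^3.
8*9.3568143745 − 9.4592773144 = 65.3952376816
Divide by 2^3 − 1 = 7.
(8*9.3568143745 − 9.4592773144)/(8 − 1) = 9.3421768117
Gap between inputs: 1.025e-01; correction applied: −0.0146375628.

9.342177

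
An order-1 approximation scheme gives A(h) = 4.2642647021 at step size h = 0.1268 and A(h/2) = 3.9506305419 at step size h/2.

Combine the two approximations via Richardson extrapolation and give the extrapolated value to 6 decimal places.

3.636996

Error is O(h^1); halving h shrinks it by 2^1 = 2.
Numerator 2×A(h/2) − A(h) = 2×3.9506305419 − 4.2642647021 = 3.6369963817
Divide by 2^1 − 1 = 1.
Extrapolated: 3.6369963817 / 1 = 3.6369963817
Gap between inputs: 3.136e-01; correction applied: −0.3136341602.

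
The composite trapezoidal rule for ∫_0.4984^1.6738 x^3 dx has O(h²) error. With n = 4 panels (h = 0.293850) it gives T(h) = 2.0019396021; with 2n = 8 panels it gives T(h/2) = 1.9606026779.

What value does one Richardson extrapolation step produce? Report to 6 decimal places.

1.946824

Order 2 gives 2^r = 4 and 2^r − 1 = 3.
4*1.9606026779 − 2.0019396021 = 5.8404711095
Extrapolated: 5.8404711095 / 3 = 1.9468237032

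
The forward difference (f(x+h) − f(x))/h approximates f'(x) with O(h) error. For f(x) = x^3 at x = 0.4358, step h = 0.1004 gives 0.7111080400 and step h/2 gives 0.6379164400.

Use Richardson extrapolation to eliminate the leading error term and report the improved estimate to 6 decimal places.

Leading term ∝ h^1; use weight 2 = 2^1.
2*0.6379164400 − 0.7111080400 = 0.5647248400
0.5647248400 ÷ 1 = 0.5647248400
Shift from A(h/2): −0.0731916000.

0.564725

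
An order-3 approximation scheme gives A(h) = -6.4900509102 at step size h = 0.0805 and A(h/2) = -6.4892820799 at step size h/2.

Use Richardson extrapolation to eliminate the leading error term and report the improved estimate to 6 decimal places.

r = 3, so 2^r = 8.
Numerator 8·A(h/2) − A(h) = 8·(-6.4892820799) − (-6.4900509102) = -45.4242057290
Divide by 2^3 − 1 = 7.
(-45.4242057290) ÷ 7 = -6.4891722470
Correction |R − A(h/2)| = 1.098e-04; gap |A(h/2) − A(h)| = 7.688e-04.

-6.489172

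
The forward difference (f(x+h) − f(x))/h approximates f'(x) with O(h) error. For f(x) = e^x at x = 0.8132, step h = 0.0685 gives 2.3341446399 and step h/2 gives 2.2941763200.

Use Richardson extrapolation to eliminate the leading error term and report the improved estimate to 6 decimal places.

2.254208

r = 1: numerator weight 2, denominator 1.
2·2.2941763200 = 4.5883526400; subtract 2.3341446399 → 2.2542080001
Divide by 2^1 − 1 = 1.
(2·2.2941763200 − 2.3341446399)/(2 − 1) = 2.2542080001
Correction |R − A(h/2)| = 3.997e-02; gap |A(h/2) − A(h)| = 3.997e-02.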